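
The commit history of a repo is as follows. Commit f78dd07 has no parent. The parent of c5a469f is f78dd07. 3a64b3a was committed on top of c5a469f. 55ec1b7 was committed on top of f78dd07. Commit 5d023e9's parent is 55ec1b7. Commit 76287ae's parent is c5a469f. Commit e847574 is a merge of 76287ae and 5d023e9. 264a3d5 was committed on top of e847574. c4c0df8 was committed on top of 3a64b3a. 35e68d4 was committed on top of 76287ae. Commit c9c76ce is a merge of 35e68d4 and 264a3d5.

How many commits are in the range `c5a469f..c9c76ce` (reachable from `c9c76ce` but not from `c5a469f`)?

7

Reachable from c9c76ce: {264a3d5, 35e68d4, 55ec1b7, 5d023e9, 76287ae, c5a469f, c9c76ce, e847574, f78dd07}.
Reachable from c5a469f: {c5a469f, f78dd07}.
In c9c76ce's history but not c5a469f's: {264a3d5, 35e68d4, 55ec1b7, 5d023e9, 76287ae, c9c76ce, e847574} — 7 commits.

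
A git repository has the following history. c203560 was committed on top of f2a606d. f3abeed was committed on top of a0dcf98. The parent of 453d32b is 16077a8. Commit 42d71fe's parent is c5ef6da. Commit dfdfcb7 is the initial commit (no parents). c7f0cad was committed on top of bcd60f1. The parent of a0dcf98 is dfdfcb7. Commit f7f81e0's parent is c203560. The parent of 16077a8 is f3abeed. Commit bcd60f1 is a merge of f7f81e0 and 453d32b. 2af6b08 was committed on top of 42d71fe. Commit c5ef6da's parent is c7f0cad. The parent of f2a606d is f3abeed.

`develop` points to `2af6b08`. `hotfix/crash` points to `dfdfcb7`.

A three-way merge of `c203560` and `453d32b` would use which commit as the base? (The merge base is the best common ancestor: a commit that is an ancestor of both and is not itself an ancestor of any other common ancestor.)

f3abeed

Ancestors of c203560: {a0dcf98, c203560, dfdfcb7, f2a606d, f3abeed}.
Ancestors of 453d32b: {16077a8, 453d32b, a0dcf98, dfdfcb7, f3abeed}.
Common ancestors: {a0dcf98, dfdfcb7, f3abeed}.
Among these, f3abeed is not an ancestor of any other common ancestor — it is the merge base.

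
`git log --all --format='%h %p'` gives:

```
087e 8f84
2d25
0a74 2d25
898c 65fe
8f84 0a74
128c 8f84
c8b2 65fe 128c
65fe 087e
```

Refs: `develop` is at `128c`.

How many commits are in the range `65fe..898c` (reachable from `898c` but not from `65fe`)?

Reachable from 898c: {087e, 0a74, 2d25, 65fe, 898c, 8f84}.
Reachable from 65fe: {087e, 0a74, 2d25, 65fe, 8f84}.
In 898c's history but not 65fe's: {898c} — 1 commit.

1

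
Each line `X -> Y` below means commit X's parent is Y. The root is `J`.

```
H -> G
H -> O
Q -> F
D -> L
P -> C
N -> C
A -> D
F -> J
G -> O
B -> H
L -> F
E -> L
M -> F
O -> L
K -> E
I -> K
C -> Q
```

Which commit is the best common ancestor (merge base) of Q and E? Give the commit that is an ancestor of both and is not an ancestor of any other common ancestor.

F

Ancestors of Q: {F, J, Q}.
Ancestors of E: {E, F, J, L}.
Common ancestors: {F, J}.
Among these, F is not an ancestor of any other common ancestor — it is the merge base.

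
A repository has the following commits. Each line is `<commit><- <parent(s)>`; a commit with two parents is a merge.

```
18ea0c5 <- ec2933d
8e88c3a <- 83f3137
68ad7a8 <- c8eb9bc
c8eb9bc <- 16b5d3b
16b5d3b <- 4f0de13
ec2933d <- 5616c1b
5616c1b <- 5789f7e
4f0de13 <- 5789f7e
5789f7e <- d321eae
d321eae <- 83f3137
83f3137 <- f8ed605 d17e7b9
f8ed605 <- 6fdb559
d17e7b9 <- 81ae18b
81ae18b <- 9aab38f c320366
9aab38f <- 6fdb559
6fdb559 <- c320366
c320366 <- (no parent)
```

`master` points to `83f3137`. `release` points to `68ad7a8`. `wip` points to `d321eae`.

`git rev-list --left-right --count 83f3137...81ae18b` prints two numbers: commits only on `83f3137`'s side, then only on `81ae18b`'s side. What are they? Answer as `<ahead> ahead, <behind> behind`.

3 ahead, 0 behind

Reachable from 83f3137: {6fdb559, 81ae18b, 83f3137, 9aab38f, c320366, d17e7b9, f8ed605}.
Reachable from 81ae18b: {6fdb559, 81ae18b, 9aab38f, c320366}.
Only in 83f3137's history (ahead): {83f3137, d17e7b9, f8ed605} — 3.
Only in 81ae18b's history (behind): {} — 0.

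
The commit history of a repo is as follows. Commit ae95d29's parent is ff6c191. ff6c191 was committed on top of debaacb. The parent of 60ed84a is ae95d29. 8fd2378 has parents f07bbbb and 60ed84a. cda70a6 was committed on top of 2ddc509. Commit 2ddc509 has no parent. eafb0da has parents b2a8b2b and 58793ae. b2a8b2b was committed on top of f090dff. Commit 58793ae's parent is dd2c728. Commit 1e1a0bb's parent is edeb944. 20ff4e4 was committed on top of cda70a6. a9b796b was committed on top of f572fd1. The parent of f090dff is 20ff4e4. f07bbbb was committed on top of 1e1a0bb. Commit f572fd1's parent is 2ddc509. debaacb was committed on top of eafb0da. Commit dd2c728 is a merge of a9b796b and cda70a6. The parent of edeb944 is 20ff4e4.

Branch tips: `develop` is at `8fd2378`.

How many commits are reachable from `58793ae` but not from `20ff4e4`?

4

Reachable from 58793ae: {2ddc509, 58793ae, a9b796b, cda70a6, dd2c728, f572fd1}.
Reachable from 20ff4e4: {20ff4e4, 2ddc509, cda70a6}.
In 58793ae's history but not 20ff4e4's: {58793ae, a9b796b, dd2c728, f572fd1} — 4 commits.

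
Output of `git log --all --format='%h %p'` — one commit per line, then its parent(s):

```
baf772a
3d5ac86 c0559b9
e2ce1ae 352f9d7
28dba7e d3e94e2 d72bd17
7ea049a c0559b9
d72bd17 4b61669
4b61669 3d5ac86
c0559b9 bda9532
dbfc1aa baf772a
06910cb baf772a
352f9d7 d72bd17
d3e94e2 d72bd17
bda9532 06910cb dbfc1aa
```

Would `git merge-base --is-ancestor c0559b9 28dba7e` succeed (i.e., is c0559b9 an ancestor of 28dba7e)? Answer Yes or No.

Ancestors of 28dba7e (commits reachable by following parents): {06910cb, 28dba7e, 3d5ac86, 4b61669, baf772a, bda9532, c0559b9, d3e94e2, d72bd17, dbfc1aa}.
c0559b9 is in that set, so it is an ancestor of 28dba7e.

Yes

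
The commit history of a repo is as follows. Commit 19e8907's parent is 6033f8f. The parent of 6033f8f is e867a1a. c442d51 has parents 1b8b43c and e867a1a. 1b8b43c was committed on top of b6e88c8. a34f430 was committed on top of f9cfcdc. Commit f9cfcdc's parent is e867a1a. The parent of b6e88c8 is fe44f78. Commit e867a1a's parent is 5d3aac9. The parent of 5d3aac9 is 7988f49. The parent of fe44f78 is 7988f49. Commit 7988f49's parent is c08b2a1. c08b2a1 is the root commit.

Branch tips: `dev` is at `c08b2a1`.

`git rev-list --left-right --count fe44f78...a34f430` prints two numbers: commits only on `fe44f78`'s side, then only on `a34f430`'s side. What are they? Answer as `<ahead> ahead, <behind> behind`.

1 ahead, 4 behind

Reachable from fe44f78: {7988f49, c08b2a1, fe44f78}.
Reachable from a34f430: {5d3aac9, 7988f49, a34f430, c08b2a1, e867a1a, f9cfcdc}.
Only in fe44f78's history (ahead): {fe44f78} — 1.
Only in a34f430's history (behind): {5d3aac9, a34f430, e867a1a, f9cfcdc} — 4.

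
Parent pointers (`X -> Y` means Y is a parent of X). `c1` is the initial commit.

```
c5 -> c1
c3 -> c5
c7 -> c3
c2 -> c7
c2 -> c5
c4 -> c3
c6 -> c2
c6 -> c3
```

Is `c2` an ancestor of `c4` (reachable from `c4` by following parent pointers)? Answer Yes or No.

Ancestors of c4: {c1, c3, c4, c5}.
c2 is not in that set, so it is not an ancestor of c4.

No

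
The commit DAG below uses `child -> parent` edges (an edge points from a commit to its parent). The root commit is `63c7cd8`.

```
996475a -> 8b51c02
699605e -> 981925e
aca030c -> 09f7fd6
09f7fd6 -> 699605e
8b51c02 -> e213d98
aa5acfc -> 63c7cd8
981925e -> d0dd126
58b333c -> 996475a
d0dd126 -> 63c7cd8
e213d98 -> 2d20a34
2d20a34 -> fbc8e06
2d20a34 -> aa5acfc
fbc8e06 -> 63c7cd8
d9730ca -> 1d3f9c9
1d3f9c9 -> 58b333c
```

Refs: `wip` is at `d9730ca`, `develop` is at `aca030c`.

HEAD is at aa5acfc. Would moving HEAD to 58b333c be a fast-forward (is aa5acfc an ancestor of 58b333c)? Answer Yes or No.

Yes

A fast-forward from aa5acfc to 58b333c is possible iff aa5acfc is an ancestor of 58b333c.
Ancestors of 58b333c: {2d20a34, 58b333c, 63c7cd8, 8b51c02, 996475a, aa5acfc, e213d98, fbc8e06}.
aa5acfc is among them, so fast-forward is possible.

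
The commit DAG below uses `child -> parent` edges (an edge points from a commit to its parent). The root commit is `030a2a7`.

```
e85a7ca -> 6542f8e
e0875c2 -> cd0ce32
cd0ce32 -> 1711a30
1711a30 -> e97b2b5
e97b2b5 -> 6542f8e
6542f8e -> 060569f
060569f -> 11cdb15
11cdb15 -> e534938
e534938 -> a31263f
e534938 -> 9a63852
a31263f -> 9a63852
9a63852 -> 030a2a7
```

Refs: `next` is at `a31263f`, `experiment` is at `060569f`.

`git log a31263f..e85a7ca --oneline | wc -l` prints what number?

Reachable from e85a7ca: {030a2a7, 060569f, 11cdb15, 6542f8e, 9a63852, a31263f, e534938, e85a7ca}.
Reachable from a31263f: {030a2a7, 9a63852, a31263f}.
In e85a7ca's history but not a31263f's: {060569f, 11cdb15, 6542f8e, e534938, e85a7ca} — 5 commits.

5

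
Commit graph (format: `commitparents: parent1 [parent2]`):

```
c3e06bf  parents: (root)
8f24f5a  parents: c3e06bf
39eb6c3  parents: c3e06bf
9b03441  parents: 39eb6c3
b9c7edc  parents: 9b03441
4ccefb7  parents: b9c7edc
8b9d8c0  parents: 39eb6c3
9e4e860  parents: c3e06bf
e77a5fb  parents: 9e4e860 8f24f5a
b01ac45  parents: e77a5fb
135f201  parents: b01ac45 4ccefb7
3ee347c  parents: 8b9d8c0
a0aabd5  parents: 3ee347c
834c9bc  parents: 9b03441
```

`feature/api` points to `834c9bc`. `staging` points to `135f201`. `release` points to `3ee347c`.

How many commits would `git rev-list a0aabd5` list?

5

Walking parent pointers from a0aabd5: reachable set = {39eb6c3, 3ee347c, 8b9d8c0, a0aabd5, c3e06bf}.
That is 5 commits.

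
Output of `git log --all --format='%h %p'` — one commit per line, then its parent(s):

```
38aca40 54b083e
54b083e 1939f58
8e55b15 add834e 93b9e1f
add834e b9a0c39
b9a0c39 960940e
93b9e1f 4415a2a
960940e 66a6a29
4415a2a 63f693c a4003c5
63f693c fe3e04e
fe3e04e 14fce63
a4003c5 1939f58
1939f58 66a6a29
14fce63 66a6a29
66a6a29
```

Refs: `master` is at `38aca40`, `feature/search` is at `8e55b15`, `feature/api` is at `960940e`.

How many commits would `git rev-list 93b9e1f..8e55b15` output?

4

Reachable from 8e55b15: {14fce63, 1939f58, 4415a2a, 63f693c, 66a6a29, 8e55b15, 93b9e1f, 960940e, a4003c5, add834e, b9a0c39, fe3e04e}.
Reachable from 93b9e1f: {14fce63, 1939f58, 4415a2a, 63f693c, 66a6a29, 93b9e1f, a4003c5, fe3e04e}.
In 8e55b15's history but not 93b9e1f's: {8e55b15, 960940e, add834e, b9a0c39} — 4 commits.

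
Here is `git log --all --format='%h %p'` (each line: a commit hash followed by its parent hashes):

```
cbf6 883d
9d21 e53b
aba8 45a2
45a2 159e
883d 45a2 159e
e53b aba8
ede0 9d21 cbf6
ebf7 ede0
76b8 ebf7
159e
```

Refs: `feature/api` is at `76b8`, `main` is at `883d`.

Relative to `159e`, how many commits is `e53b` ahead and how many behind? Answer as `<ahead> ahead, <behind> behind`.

3 ahead, 0 behind

Reachable from e53b: {159e, 45a2, aba8, e53b}.
Reachable from 159e: {159e}.
Only in e53b's history (ahead): {45a2, aba8, e53b} — 3.
Only in 159e's history (behind): {} — 0.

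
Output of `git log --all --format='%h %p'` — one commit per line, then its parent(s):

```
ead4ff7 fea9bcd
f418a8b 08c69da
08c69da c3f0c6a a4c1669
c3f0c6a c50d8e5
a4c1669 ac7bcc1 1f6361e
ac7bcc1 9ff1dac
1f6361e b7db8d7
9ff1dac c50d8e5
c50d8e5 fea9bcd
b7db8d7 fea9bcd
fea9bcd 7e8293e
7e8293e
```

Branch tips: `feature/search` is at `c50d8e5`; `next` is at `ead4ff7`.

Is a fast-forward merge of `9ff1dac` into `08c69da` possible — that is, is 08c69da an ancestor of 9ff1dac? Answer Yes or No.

A fast-forward from 08c69da to 9ff1dac is possible iff 08c69da is an ancestor of 9ff1dac.
Ancestors of 9ff1dac: {7e8293e, 9ff1dac, c50d8e5, fea9bcd}.
08c69da is not among them, so fast-forward is not possible.

No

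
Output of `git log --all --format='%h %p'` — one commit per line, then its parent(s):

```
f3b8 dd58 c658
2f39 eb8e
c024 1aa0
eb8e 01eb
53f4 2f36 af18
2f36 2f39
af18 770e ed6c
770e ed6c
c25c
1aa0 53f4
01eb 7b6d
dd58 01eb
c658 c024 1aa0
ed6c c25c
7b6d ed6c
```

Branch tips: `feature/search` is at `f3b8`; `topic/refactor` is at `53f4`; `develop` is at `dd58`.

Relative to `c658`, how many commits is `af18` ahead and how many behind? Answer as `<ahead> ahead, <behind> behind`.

0 ahead, 9 behind

Reachable from af18: {770e, af18, c25c, ed6c}.
Reachable from c658: {01eb, 1aa0, 2f36, 2f39, 53f4, 770e, 7b6d, af18, c024, c25c, c658, eb8e, ed6c}.
Only in af18's history (ahead): {} — 0.
Only in c658's history (behind): {01eb, 1aa0, 2f36, 2f39, 53f4, 7b6d, c024, c658, eb8e} — 9.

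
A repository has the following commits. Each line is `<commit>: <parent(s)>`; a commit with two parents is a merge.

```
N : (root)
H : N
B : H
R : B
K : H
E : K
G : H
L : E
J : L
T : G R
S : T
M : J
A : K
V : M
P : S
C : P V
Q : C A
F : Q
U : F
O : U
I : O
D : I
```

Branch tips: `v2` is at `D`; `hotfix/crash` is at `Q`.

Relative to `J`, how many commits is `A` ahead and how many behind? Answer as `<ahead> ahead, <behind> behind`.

1 ahead, 3 behind

Reachable from A: {A, H, K, N}.
Reachable from J: {E, H, J, K, L, N}.
Only in A's history (ahead): {A} — 1.
Only in J's history (behind): {E, J, L} — 3.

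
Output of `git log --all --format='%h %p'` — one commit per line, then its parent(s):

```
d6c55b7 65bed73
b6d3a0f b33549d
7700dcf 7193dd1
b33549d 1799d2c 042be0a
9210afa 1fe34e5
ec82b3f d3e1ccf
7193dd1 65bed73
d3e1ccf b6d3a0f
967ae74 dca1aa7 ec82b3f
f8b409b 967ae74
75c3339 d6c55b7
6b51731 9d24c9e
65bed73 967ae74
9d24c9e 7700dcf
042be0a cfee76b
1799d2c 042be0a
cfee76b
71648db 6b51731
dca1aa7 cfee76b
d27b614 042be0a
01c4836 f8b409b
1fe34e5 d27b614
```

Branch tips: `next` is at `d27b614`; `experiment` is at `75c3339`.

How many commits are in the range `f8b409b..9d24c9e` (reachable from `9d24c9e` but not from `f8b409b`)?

Reachable from 9d24c9e: {042be0a, 1799d2c, 65bed73, 7193dd1, 7700dcf, 967ae74, 9d24c9e, b33549d, b6d3a0f, cfee76b, d3e1ccf, dca1aa7, ec82b3f}.
Reachable from f8b409b: {042be0a, 1799d2c, 967ae74, b33549d, b6d3a0f, cfee76b, d3e1ccf, dca1aa7, ec82b3f, f8b409b}.
In 9d24c9e's history but not f8b409b's: {65bed73, 7193dd1, 7700dcf, 9d24c9e} — 4 commits.

4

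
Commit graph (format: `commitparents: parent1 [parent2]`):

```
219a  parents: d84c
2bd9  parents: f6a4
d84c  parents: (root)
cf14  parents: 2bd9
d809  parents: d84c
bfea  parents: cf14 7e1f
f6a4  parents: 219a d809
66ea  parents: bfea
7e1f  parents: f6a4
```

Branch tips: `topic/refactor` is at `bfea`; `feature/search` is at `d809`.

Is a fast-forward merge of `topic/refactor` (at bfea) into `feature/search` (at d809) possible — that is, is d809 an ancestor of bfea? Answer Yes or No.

A fast-forward from d809 to bfea is possible iff d809 is an ancestor of bfea.
Ancestors of bfea: {219a, 2bd9, 7e1f, bfea, cf14, d809, d84c, f6a4}.
d809 is among them, so fast-forward is possible.

Yes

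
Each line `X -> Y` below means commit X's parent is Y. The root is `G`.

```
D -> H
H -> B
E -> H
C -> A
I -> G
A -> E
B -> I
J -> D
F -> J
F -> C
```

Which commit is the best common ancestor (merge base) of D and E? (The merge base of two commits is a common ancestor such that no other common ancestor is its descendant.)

Ancestors of D: {B, D, G, H, I}.
Ancestors of E: {B, E, G, H, I}.
Common ancestors: {B, G, H, I}.
Among these, H is not an ancestor of any other common ancestor — it is the merge base.

H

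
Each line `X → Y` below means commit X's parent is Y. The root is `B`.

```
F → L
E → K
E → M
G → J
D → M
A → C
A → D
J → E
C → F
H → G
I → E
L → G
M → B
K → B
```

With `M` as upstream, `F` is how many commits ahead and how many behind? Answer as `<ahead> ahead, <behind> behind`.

Reachable from F: {B, E, F, G, J, K, L, M}.
Reachable from M: {B, M}.
Only in F's history (ahead): {E, F, G, J, K, L} — 6.
Only in M's history (behind): {} — 0.

6 ahead, 0 behind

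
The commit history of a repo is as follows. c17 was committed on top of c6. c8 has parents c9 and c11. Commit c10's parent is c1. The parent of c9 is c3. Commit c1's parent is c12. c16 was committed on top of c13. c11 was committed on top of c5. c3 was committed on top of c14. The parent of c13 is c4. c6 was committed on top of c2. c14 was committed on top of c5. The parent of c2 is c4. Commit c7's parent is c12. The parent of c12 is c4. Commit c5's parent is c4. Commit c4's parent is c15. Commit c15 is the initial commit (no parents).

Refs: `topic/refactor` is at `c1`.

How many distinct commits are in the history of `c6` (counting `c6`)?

4

Walking parent pointers from c6: reachable set = {c15, c2, c4, c6}.
That is 4 commits.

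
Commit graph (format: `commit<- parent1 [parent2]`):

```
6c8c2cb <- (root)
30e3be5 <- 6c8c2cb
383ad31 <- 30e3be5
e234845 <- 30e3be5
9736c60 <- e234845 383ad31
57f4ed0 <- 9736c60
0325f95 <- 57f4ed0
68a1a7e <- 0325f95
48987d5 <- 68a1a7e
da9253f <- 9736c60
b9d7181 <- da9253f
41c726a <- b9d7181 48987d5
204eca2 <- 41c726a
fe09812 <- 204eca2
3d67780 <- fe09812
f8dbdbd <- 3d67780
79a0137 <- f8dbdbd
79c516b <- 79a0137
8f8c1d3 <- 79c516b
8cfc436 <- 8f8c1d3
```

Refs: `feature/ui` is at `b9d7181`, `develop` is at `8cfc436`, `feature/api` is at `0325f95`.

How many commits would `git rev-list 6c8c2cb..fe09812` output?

Reachable from fe09812: {0325f95, 204eca2, 30e3be5, 383ad31, 41c726a, 48987d5, 57f4ed0, 68a1a7e, 6c8c2cb, 9736c60, b9d7181, da9253f, e234845, fe09812}.
Reachable from 6c8c2cb: {6c8c2cb}.
In fe09812's history but not 6c8c2cb's: {0325f95, 204eca2, 30e3be5, 383ad31, 41c726a, 48987d5, 57f4ed0, 68a1a7e, 9736c60, b9d7181, da9253f, e234845, fe09812} — 13 commits.

13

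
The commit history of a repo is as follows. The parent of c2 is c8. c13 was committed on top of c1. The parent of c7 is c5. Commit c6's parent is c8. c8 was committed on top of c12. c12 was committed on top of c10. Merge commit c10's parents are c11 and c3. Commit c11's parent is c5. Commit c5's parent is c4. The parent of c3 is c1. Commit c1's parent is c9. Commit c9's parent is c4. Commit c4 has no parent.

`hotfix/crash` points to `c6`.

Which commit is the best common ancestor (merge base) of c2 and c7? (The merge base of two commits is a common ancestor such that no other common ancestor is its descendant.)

c5

Ancestors of c2: {c1, c10, c11, c12, c2, c3, c4, c5, c8, c9}.
Ancestors of c7: {c4, c5, c7}.
Common ancestors: {c4, c5}.
Among these, c5 is not an ancestor of any other common ancestor — it is the merge base.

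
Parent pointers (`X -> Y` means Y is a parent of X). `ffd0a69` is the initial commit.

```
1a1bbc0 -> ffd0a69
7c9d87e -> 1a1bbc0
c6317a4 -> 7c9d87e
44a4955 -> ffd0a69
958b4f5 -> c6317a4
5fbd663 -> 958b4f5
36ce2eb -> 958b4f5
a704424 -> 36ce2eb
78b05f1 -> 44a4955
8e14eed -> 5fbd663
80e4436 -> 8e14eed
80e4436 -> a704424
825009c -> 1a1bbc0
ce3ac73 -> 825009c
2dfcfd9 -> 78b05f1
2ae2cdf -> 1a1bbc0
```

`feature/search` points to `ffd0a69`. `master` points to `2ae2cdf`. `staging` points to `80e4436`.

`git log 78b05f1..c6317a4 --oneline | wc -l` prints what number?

Reachable from c6317a4: {1a1bbc0, 7c9d87e, c6317a4, ffd0a69}.
Reachable from 78b05f1: {44a4955, 78b05f1, ffd0a69}.
In c6317a4's history but not 78b05f1's: {1a1bbc0, 7c9d87e, c6317a4} — 3 commits.

3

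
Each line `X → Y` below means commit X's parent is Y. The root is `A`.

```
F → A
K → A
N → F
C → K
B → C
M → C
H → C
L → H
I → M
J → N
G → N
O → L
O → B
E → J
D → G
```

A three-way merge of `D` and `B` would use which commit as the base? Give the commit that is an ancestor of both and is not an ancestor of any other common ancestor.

Ancestors of D: {A, D, F, G, N}.
Ancestors of B: {A, B, C, K}.
Common ancestors: {A}.
The only common ancestor is A, so it is the merge base.

A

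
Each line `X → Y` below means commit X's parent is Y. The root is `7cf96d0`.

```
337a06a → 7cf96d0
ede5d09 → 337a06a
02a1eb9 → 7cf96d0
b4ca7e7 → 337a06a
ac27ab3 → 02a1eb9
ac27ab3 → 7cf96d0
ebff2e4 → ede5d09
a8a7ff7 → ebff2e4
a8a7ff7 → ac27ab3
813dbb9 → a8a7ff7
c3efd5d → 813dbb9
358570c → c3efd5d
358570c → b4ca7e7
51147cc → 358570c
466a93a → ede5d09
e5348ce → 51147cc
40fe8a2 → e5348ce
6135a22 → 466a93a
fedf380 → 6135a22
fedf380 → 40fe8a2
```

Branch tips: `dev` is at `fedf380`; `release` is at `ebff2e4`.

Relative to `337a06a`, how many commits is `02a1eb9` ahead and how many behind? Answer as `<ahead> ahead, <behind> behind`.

Reachable from 02a1eb9: {02a1eb9, 7cf96d0}.
Reachable from 337a06a: {337a06a, 7cf96d0}.
Only in 02a1eb9's history (ahead): {02a1eb9} — 1.
Only in 337a06a's history (behind): {337a06a} — 1.

1 ahead, 1 behind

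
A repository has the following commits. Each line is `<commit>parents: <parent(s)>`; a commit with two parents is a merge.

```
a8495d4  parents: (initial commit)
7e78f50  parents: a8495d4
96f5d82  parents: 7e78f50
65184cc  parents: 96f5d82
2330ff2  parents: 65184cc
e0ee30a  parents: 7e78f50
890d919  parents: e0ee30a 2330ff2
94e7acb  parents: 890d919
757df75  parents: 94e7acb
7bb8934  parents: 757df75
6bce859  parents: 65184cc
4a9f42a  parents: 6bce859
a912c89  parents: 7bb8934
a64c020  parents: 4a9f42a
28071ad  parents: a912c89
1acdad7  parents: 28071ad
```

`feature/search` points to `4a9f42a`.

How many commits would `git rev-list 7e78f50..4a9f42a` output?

4

Reachable from 4a9f42a: {4a9f42a, 65184cc, 6bce859, 7e78f50, 96f5d82, a8495d4}.
Reachable from 7e78f50: {7e78f50, a8495d4}.
In 4a9f42a's history but not 7e78f50's: {4a9f42a, 65184cc, 6bce859, 96f5d82} — 4 commits.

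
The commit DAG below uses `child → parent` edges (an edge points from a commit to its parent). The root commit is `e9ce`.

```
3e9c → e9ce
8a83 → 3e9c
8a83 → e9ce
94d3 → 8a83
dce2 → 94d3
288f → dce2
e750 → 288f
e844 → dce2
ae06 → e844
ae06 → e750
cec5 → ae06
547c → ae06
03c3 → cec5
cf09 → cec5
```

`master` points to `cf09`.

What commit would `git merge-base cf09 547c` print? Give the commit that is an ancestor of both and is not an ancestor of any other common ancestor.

ae06

Ancestors of cf09: {288f, 3e9c, 8a83, 94d3, ae06, cec5, cf09, dce2, e750, e844, e9ce}.
Ancestors of 547c: {288f, 3e9c, 547c, 8a83, 94d3, ae06, dce2, e750, e844, e9ce}.
Common ancestors: {288f, 3e9c, 8a83, 94d3, ae06, dce2, e750, e844, e9ce}.
Among these, ae06 is not an ancestor of any other common ancestor — it is the merge base.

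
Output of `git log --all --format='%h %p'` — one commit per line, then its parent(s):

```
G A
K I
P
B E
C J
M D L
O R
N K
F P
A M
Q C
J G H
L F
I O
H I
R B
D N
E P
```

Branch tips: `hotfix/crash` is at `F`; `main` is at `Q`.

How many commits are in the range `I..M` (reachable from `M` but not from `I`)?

6

Reachable from M: {B, D, E, F, I, K, L, M, N, O, P, R}.
Reachable from I: {B, E, I, O, P, R}.
In M's history but not I's: {D, F, K, L, M, N} — 6 commits.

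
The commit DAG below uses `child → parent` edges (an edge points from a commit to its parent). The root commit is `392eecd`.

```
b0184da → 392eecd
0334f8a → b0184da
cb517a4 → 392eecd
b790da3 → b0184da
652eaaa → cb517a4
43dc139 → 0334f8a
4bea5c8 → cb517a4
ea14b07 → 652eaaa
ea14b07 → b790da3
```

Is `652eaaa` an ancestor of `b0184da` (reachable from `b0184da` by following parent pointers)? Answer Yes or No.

Ancestors of b0184da: {392eecd, b0184da}.
652eaaa is not in that set, so it is not an ancestor of b0184da.

No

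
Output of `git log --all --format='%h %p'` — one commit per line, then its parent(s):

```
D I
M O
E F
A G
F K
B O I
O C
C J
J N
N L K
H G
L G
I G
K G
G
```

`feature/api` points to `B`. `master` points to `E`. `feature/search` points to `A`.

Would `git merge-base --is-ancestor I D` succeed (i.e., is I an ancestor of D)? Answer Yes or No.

Yes

Ancestors of D (commits reachable by following parents): {D, G, I}.
I is in that set, so it is an ancestor of D.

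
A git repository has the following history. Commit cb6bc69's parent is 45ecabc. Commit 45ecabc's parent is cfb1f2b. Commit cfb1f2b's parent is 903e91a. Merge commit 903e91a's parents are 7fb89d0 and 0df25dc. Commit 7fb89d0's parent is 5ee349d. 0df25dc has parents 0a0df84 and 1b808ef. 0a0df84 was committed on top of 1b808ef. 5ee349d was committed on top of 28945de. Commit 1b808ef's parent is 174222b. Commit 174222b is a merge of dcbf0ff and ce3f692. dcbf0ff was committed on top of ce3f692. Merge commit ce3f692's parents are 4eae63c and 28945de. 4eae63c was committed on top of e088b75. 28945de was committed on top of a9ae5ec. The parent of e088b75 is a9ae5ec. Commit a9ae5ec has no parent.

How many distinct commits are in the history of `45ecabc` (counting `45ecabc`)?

15

Walking parent pointers from 45ecabc: reachable set = {0a0df84, 0df25dc, 174222b, 1b808ef, 28945de, 45ecabc, 4eae63c, 5ee349d, 7fb89d0, 903e91a, a9ae5ec, ce3f692, cfb1f2b, dcbf0ff, e088b75}.
That is 15 commits.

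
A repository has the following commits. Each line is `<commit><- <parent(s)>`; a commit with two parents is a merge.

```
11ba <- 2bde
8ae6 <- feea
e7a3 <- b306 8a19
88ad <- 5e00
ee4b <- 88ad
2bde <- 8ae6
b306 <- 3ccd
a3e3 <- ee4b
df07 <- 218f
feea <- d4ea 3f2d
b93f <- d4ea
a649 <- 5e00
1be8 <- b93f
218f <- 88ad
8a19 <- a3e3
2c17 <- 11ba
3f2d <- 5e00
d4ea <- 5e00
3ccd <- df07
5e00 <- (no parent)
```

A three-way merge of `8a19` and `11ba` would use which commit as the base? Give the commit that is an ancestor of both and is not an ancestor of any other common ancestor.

5e00

Ancestors of 8a19: {5e00, 88ad, 8a19, a3e3, ee4b}.
Ancestors of 11ba: {11ba, 2bde, 3f2d, 5e00, 8ae6, d4ea, feea}.
Common ancestors: {5e00}.
The only common ancestor is 5e00, so it is the merge base.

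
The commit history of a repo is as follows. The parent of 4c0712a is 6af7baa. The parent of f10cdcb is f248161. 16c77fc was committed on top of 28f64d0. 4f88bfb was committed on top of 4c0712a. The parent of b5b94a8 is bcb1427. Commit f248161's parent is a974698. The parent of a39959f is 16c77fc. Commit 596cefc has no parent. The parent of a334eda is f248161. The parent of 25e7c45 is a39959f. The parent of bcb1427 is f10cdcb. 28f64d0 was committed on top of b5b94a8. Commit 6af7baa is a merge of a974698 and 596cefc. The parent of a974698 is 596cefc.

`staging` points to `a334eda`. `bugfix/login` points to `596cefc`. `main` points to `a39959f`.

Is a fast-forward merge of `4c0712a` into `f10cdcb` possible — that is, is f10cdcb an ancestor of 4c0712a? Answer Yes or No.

No

A fast-forward from f10cdcb to 4c0712a is possible iff f10cdcb is an ancestor of 4c0712a.
Ancestors of 4c0712a: {4c0712a, 596cefc, 6af7baa, a974698}.
f10cdcb is not among them, so fast-forward is not possible.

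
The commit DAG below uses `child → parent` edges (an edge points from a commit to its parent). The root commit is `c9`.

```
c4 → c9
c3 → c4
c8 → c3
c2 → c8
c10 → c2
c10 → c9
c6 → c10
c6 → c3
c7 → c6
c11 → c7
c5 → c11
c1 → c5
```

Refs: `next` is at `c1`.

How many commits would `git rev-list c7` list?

Walking parent pointers from c7: reachable set = {c10, c2, c3, c4, c6, c7, c8, c9}.
That is 8 commits.

8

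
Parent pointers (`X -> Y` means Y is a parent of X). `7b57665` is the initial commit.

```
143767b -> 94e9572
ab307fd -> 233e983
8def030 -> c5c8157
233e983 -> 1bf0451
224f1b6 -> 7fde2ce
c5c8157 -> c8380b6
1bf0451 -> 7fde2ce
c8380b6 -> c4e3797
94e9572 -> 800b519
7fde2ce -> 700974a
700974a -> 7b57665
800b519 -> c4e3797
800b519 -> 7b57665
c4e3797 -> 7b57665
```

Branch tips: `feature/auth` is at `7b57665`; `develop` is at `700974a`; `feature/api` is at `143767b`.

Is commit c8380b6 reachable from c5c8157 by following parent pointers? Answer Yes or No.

Yes

Ancestors of c5c8157 (commits reachable by following parents): {7b57665, c4e3797, c5c8157, c8380b6}.
c8380b6 is in that set, so it is an ancestor of c5c8157.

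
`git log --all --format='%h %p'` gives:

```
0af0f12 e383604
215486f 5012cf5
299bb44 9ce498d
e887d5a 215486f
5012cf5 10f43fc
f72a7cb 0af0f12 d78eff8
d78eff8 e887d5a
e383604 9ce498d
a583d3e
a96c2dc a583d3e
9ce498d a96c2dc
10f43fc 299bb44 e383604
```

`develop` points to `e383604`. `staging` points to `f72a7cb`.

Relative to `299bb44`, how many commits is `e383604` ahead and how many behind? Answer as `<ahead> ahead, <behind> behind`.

1 ahead, 1 behind

Reachable from e383604: {9ce498d, a583d3e, a96c2dc, e383604}.
Reachable from 299bb44: {299bb44, 9ce498d, a583d3e, a96c2dc}.
Only in e383604's history (ahead): {e383604} — 1.
Only in 299bb44's history (behind): {299bb44} — 1.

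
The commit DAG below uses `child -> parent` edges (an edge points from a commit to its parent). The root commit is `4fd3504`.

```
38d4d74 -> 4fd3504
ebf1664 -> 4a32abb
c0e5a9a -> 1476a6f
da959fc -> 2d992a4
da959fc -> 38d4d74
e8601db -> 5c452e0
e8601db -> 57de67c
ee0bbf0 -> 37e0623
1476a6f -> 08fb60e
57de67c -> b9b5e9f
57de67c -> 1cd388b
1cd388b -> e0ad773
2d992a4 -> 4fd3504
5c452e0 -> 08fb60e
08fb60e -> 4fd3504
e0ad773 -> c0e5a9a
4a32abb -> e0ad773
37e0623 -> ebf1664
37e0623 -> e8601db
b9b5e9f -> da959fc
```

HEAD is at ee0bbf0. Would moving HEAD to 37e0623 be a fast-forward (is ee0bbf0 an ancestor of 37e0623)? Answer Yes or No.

A fast-forward from ee0bbf0 to 37e0623 is possible iff ee0bbf0 is an ancestor of 37e0623.
Ancestors of 37e0623: {08fb60e, 1476a6f, 1cd388b, 2d992a4, 37e0623, 38d4d74, 4a32abb, 4fd3504, 57de67c, 5c452e0, b9b5e9f, c0e5a9a, da959fc, e0ad773, e8601db, ebf1664}.
ee0bbf0 is not among them, so fast-forward is not possible.

No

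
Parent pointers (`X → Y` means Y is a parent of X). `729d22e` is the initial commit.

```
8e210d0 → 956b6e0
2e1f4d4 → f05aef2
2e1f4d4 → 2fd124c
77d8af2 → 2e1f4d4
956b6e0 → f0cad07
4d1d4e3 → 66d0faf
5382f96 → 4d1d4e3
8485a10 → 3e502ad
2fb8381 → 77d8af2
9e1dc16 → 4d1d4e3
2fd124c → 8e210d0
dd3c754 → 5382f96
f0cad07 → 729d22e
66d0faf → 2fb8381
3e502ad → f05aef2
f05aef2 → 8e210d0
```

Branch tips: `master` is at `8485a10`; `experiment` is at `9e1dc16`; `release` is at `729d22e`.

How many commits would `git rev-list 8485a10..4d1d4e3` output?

Reachable from 4d1d4e3: {2e1f4d4, 2fb8381, 2fd124c, 4d1d4e3, 66d0faf, 729d22e, 77d8af2, 8e210d0, 956b6e0, f05aef2, f0cad07}.
Reachable from 8485a10: {3e502ad, 729d22e, 8485a10, 8e210d0, 956b6e0, f05aef2, f0cad07}.
In 4d1d4e3's history but not 8485a10's: {2e1f4d4, 2fb8381, 2fd124c, 4d1d4e3, 66d0faf, 77d8af2} — 6 commits.

6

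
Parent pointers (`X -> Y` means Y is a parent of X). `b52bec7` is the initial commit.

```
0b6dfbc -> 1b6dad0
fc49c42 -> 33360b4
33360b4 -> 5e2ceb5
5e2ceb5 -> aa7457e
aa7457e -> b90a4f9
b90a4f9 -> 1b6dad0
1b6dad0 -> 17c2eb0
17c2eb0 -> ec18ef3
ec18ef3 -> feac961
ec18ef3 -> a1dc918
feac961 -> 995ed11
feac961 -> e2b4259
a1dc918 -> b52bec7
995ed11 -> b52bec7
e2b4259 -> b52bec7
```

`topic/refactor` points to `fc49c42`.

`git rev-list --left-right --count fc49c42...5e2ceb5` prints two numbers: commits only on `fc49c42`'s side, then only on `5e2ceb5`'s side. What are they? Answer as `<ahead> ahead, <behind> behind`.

Reachable from fc49c42: {17c2eb0, 1b6dad0, 33360b4, 5e2ceb5, 995ed11, a1dc918, aa7457e, b52bec7, b90a4f9, e2b4259, ec18ef3, fc49c42, feac961}.
Reachable from 5e2ceb5: {17c2eb0, 1b6dad0, 5e2ceb5, 995ed11, a1dc918, aa7457e, b52bec7, b90a4f9, e2b4259, ec18ef3, feac961}.
Only in fc49c42's history (ahead): {33360b4, fc49c42} — 2.
Only in 5e2ceb5's history (behind): {} — 0.

2 ahead, 0 behind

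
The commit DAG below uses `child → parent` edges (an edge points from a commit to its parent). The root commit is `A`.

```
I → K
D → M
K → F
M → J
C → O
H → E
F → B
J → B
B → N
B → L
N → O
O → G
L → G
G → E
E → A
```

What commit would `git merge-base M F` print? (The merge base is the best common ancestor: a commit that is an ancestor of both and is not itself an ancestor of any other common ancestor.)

B

Ancestors of M: {A, B, E, G, J, L, M, N, O}.
Ancestors of F: {A, B, E, F, G, L, N, O}.
Common ancestors: {A, B, E, G, L, N, O}.
Among these, B is not an ancestor of any other common ancestor — it is the merge base.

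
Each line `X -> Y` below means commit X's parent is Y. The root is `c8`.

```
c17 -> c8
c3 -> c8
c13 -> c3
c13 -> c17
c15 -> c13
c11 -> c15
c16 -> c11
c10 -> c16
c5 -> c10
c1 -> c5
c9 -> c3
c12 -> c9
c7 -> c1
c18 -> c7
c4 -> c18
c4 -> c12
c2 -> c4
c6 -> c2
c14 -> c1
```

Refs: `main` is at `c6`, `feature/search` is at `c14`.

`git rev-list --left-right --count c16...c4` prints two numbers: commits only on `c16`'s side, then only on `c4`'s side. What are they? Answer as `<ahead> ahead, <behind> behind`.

Reachable from c16: {c11, c13, c15, c16, c17, c3, c8}.
Reachable from c4: {c1, c10, c11, c12, c13, c15, c16, c17, c18, c3, c4, c5, c7, c8, c9}.
Only in c16's history (ahead): {} — 0.
Only in c4's history (behind): {c1, c10, c12, c18, c4, c5, c7, c9} — 8.

0 ahead, 8 behind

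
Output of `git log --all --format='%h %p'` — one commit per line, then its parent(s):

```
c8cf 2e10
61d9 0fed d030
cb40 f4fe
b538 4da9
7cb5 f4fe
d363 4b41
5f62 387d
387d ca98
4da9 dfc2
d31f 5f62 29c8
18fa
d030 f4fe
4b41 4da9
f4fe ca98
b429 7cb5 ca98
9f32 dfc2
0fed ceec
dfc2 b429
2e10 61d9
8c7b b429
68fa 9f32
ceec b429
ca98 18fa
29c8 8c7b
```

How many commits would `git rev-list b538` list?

8

Walking parent pointers from b538: reachable set = {18fa, 4da9, 7cb5, b429, b538, ca98, dfc2, f4fe}.
That is 8 commits.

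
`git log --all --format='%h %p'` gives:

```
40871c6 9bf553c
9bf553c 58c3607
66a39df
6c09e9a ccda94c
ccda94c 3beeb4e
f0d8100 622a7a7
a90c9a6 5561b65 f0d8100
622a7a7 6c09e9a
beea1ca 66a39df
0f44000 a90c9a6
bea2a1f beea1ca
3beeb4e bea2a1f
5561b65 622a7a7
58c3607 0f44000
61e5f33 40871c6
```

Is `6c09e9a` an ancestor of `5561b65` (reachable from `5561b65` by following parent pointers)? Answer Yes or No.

Yes

Ancestors of 5561b65 (commits reachable by following parents): {3beeb4e, 5561b65, 622a7a7, 66a39df, 6c09e9a, bea2a1f, beea1ca, ccda94c}.
6c09e9a is in that set, so it is an ancestor of 5561b65.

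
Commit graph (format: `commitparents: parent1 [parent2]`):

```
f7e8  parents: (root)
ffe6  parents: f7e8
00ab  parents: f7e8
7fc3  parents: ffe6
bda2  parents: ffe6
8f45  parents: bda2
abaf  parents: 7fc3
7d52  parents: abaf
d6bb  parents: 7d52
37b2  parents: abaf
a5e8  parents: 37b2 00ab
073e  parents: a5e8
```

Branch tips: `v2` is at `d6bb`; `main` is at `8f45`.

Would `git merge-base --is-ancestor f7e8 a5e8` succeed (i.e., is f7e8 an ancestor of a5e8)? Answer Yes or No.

Ancestors of a5e8 (commits reachable by following parents): {00ab, 37b2, 7fc3, a5e8, abaf, f7e8, ffe6}.
f7e8 is in that set, so it is an ancestor of a5e8.

Yes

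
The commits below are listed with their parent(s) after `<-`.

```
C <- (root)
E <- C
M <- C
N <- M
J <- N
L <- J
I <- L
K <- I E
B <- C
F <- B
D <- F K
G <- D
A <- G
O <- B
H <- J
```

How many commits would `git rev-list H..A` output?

9

Reachable from A: {A, B, C, D, E, F, G, I, J, K, L, M, N}.
Reachable from H: {C, H, J, M, N}.
In A's history but not H's: {A, B, D, E, F, G, I, K, L} — 9 commits.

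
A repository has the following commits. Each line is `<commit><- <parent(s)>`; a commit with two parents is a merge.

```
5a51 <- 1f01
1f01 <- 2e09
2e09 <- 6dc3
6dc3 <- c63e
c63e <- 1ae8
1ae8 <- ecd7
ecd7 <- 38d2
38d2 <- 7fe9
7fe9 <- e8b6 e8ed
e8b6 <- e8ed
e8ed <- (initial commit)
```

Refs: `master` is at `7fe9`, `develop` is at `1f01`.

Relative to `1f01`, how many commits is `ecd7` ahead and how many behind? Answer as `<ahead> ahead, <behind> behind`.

0 ahead, 5 behind

Reachable from ecd7: {38d2, 7fe9, e8b6, e8ed, ecd7}.
Reachable from 1f01: {1ae8, 1f01, 2e09, 38d2, 6dc3, 7fe9, c63e, e8b6, e8ed, ecd7}.
Only in ecd7's history (ahead): {} — 0.
Only in 1f01's history (behind): {1ae8, 1f01, 2e09, 6dc3, c63e} — 5.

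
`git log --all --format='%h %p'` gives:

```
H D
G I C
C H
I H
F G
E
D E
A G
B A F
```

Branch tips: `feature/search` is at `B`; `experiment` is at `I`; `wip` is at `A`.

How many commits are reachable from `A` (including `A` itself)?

7

Walking parent pointers from A: reachable set = {A, C, D, E, G, H, I}.
That is 7 commits.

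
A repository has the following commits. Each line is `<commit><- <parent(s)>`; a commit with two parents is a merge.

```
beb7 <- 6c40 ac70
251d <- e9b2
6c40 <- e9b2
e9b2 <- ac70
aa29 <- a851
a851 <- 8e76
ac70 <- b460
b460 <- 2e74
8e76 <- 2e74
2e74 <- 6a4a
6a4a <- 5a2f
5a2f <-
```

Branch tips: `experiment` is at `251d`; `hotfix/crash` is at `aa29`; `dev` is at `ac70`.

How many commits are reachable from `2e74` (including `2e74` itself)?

Walking parent pointers from 2e74: reachable set = {2e74, 5a2f, 6a4a}.
That is 3 commits.

3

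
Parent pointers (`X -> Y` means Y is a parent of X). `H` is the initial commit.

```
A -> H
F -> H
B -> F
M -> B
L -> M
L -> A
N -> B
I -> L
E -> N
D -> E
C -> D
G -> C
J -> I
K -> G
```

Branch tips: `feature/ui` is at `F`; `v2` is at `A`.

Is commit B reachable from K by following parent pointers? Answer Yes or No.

Yes

Ancestors of K (commits reachable by following parents): {B, C, D, E, F, G, H, K, N}.
B is in that set, so it is an ancestor of K.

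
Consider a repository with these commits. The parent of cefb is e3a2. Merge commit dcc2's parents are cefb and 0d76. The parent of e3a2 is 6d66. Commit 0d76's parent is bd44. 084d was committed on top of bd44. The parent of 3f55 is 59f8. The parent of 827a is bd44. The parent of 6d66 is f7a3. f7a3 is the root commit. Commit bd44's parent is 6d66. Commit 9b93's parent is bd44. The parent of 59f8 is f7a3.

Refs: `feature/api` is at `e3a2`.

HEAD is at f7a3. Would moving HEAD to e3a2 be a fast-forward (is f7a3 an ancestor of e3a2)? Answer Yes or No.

Yes

A fast-forward from f7a3 to e3a2 is possible iff f7a3 is an ancestor of e3a2.
Ancestors of e3a2: {6d66, e3a2, f7a3}.
f7a3 is among them, so fast-forward is possible.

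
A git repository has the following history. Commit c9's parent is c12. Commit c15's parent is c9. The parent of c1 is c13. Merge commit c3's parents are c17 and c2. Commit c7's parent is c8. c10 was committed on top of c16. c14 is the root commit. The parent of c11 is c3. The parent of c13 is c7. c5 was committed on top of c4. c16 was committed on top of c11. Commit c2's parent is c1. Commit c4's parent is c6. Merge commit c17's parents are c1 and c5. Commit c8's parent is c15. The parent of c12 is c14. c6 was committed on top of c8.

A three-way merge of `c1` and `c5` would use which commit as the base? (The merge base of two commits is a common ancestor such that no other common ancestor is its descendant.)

c8

Ancestors of c1: {c1, c12, c13, c14, c15, c7, c8, c9}.
Ancestors of c5: {c12, c14, c15, c4, c5, c6, c8, c9}.
Common ancestors: {c12, c14, c15, c8, c9}.
Among these, c8 is not an ancestor of any other common ancestor — it is the merge base.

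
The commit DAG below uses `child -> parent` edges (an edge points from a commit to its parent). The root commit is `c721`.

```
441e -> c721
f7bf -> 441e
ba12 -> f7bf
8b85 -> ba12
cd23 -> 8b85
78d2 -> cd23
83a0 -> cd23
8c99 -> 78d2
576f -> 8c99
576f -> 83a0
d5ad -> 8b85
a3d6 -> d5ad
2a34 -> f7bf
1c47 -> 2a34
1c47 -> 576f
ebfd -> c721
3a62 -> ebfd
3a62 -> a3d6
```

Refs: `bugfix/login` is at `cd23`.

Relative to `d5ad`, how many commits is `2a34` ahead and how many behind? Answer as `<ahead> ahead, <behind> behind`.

Reachable from 2a34: {2a34, 441e, c721, f7bf}.
Reachable from d5ad: {441e, 8b85, ba12, c721, d5ad, f7bf}.
Only in 2a34's history (ahead): {2a34} — 1.
Only in d5ad's history (behind): {8b85, ba12, d5ad} — 3.

1 ahead, 3 behind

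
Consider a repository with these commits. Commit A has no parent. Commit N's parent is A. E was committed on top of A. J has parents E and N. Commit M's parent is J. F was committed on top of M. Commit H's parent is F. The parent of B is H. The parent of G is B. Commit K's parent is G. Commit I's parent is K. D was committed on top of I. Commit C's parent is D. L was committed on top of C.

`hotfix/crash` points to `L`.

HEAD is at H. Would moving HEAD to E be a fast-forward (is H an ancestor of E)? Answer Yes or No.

A fast-forward from H to E is possible iff H is an ancestor of E.
Ancestors of E: {A, E}.
H is not among them, so fast-forward is not possible.

No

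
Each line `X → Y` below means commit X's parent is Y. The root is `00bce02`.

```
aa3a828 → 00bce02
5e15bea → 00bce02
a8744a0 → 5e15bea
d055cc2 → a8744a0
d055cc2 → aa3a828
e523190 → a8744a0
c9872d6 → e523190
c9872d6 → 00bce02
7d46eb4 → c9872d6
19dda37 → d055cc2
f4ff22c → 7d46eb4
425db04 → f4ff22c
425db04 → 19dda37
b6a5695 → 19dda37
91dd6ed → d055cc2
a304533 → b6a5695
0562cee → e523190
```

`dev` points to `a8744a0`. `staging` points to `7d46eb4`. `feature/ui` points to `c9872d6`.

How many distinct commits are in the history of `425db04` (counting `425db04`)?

11

Walking parent pointers from 425db04: reachable set = {00bce02, 19dda37, 425db04, 5e15bea, 7d46eb4, a8744a0, aa3a828, c9872d6, d055cc2, e523190, f4ff22c}.
That is 11 commits.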